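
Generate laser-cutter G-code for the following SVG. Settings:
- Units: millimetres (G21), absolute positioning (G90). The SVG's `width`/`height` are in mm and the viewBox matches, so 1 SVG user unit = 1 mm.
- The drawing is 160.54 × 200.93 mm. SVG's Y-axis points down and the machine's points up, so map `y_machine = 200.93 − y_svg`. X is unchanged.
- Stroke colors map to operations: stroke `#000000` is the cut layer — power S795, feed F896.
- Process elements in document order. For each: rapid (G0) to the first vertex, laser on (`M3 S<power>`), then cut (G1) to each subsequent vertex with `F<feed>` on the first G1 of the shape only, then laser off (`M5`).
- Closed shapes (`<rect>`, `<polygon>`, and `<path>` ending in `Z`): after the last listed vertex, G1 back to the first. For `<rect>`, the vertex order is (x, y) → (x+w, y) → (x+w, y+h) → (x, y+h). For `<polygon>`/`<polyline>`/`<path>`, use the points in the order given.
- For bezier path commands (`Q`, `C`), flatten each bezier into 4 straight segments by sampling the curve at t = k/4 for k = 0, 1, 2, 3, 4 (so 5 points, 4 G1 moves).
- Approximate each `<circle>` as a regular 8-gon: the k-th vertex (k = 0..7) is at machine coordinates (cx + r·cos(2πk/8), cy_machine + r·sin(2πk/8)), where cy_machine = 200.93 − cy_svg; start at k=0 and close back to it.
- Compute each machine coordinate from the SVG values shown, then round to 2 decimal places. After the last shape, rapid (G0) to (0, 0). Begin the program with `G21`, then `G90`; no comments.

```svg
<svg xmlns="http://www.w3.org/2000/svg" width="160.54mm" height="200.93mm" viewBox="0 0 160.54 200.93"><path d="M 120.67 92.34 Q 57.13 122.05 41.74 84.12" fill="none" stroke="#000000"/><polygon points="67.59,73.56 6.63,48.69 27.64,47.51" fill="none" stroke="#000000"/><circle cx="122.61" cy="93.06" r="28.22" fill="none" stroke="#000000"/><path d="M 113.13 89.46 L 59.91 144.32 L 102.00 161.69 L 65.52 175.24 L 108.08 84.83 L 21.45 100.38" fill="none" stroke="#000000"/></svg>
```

Since the viewBox matches the mm dimensions, user units are millimetres directly. The only transform is the Y-flip y_m = 200.93 − y_svg.

Shape 1 is a quadratic bezier drawn with `<path>`. Its stroke #000000 means cut at S795, F896. After flipping Y the toolpath is (120.67,108.59) → (91.91,97.96) → (69.17,95.79) → (52.44,102.07) → (41.74,116.81).

Shape 2 is a closed polygon drawn with `<polygon>`. Its stroke #000000 means cut at S795, F896. After flipping Y the toolpath is (67.59,127.37) → (6.63,152.24) → (27.64,153.42) → (67.59,127.37), returning to the start.

Shape 3 is a circle drawn with `<circle>`. Its stroke #000000 means cut at S795, F896. After flipping Y the toolpath is (150.83,107.87) → (142.56,127.82) → (122.61,136.09) → (102.66,127.82) → (94.39,107.87) → (102.66,87.92) → (122.61,79.65) → (142.56,87.92) → (150.83,107.87), returning to the start.

Shape 4 is a open polyline drawn with `<path>`. Its stroke #000000 means cut at S795, F896. After flipping Y the toolpath is (113.13,111.47) → (59.91,56.61) → (102.00,39.24) → (65.52,25.69) → (108.08,116.10) → (21.45,100.55).

G21
G90
G0 X120.67 Y108.59
M3 S795
G1 X91.91 Y97.96 F896
G1 X69.17 Y95.79
G1 X52.44 Y102.07
G1 X41.74 Y116.81
M5
G0 X67.59 Y127.37
M3 S795
G1 X6.63 Y152.24 F896
G1 X27.64 Y153.42
G1 X67.59 Y127.37
M5
G0 X150.83 Y107.87
M3 S795
G1 X142.56 Y127.82 F896
G1 X122.61 Y136.09
G1 X102.66 Y127.82
G1 X94.39 Y107.87
G1 X102.66 Y87.92
G1 X122.61 Y79.65
G1 X142.56 Y87.92
G1 X150.83 Y107.87
M5
G0 X113.13 Y111.47
M3 S795
G1 X59.91 Y56.61 F896
G1 X102.00 Y39.24
G1 X65.52 Y25.69
G1 X108.08 Y116.10
G1 X21.45 Y100.55
M5
G0 X0.00 Y0.00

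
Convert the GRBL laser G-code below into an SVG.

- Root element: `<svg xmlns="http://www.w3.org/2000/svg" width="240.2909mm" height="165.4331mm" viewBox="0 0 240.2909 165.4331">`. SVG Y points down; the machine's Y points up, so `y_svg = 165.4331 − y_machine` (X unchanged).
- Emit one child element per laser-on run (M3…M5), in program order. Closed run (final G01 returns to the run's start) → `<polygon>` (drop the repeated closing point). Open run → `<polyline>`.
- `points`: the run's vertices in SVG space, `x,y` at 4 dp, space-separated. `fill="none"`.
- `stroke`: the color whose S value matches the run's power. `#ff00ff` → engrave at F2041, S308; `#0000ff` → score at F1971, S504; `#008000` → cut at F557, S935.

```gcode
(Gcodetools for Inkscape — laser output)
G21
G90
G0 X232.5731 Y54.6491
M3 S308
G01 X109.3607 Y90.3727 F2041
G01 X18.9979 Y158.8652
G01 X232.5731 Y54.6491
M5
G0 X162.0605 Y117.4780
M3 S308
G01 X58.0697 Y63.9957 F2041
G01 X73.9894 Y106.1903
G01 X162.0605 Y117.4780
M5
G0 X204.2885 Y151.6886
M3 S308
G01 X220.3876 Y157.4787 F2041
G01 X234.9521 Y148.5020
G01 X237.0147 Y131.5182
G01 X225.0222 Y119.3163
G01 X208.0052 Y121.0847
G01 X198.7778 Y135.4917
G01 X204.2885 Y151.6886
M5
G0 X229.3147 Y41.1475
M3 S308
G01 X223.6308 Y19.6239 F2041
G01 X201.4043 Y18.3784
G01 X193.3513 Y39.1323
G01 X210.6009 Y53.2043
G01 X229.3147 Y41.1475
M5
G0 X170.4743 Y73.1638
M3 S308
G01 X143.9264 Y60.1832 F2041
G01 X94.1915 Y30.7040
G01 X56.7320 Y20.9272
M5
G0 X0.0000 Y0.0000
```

Machine Y-up, SVG Y-down with viewBox height 165.4331, so y_svg = 165.4331 − y_machine; X carries over. Every run uses S308, so all elements get stroke `#ff00ff` (engrave).

Run 1: The run returns to its start, so emit a `<polygon>` with points (Y-flipped): 232.5731,110.7840 109.3607,75.0604 18.9979,6.5679.

Run 2: The run returns to its start, so emit a `<polygon>` with points (Y-flipped): 162.0605,47.9551 58.0697,101.4374 73.9894,59.2428.

Run 3: The run returns to its start, so emit a `<polygon>` with points (Y-flipped): 204.2885,13.7445 220.3876,7.9544 234.9521,16.9311 237.0147,33.9149 225.0222,46.1168 208.0052,44.3484 198.7778,29.9414.

Run 4: The run returns to its start, so emit a `<polygon>` with points (Y-flipped): 229.3147,124.2856 223.6308,145.8092 201.4043,147.0547 193.3513,126.3008 210.6009,112.2288.

Run 5: The run is open, so emit a `<polyline>` with points (Y-flipped): 170.4743,92.2693 143.9264,105.2499 94.1915,134.7291 56.7320,144.5059.

<svg xmlns="http://www.w3.org/2000/svg" width="240.2909mm" height="165.4331mm" viewBox="0 0 240.2909 165.4331">
  <polygon points="232.5731,110.7840 109.3607,75.0604 18.9979,6.5679" fill="none" stroke="#ff00ff"/>
  <polygon points="162.0605,47.9551 58.0697,101.4374 73.9894,59.2428" fill="none" stroke="#ff00ff"/>
  <polygon points="204.2885,13.7445 220.3876,7.9544 234.9521,16.9311 237.0147,33.9149 225.0222,46.1168 208.0052,44.3484 198.7778,29.9414" fill="none" stroke="#ff00ff"/>
  <polygon points="229.3147,124.2856 223.6308,145.8092 201.4043,147.0547 193.3513,126.3008 210.6009,112.2288" fill="none" stroke="#ff00ff"/>
  <polyline points="170.4743,92.2693 143.9264,105.2499 94.1915,134.7291 56.7320,144.5059" fill="none" stroke="#ff00ff"/>
</svg>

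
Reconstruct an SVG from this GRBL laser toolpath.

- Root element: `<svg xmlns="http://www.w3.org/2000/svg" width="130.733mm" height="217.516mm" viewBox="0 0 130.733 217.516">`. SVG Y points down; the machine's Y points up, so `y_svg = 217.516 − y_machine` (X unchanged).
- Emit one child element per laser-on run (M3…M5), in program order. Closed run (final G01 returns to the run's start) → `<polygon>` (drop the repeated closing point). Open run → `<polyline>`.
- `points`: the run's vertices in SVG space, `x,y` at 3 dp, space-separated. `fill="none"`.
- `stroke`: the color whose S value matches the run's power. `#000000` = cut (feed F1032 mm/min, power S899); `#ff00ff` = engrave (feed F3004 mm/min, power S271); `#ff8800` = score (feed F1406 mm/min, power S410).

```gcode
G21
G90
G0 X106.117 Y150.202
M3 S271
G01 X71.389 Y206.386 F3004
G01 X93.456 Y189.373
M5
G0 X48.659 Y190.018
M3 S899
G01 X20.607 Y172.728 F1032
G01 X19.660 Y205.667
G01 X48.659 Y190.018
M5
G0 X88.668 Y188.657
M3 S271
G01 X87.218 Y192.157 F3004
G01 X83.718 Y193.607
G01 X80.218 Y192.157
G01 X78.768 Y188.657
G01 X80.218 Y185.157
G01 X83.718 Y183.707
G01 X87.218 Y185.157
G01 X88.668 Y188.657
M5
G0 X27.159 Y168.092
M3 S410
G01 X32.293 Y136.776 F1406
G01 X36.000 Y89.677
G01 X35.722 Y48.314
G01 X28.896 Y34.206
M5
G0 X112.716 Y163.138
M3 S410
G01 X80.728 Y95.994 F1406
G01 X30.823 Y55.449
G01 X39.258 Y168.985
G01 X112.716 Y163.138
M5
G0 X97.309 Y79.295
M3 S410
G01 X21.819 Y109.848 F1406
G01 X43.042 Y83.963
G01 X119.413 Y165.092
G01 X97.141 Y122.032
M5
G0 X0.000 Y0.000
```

y_svg = 217.516 − y_m.

[1] S271→`#ff00ff` (engrave); open run; points: 106.117,67.314 71.389,11.130 93.456,28.143

[2] S899→`#000000` (cut); closed run; points: 48.659,27.498 20.607,44.788 19.660,11.849

[3] S271→`#ff00ff` (engrave); closed run; points: 88.668,28.859 87.218,25.359 83.718,23.909 80.218,25.359 78.768,28.859 80.218,32.359 83.718,33.809 87.218,32.359

[4] S410→`#ff8800` (score); open run; points: 27.159,49.424 32.293,80.740 36.000,127.839 35.722,169.202 28.896,183.310

[5] S410→`#ff8800` (score); closed run; points: 112.716,54.378 80.728,121.522 30.823,162.067 39.258,48.531

[6] S410→`#ff8800` (score); open run; points: 97.309,138.221 21.819,107.668 43.042,133.553 119.413,52.424 97.141,95.484

<svg xmlns="http://www.w3.org/2000/svg" width="130.733mm" height="217.516mm" viewBox="0 0 130.733 217.516">
  <polyline points="106.117,67.314 71.389,11.130 93.456,28.143" fill="none" stroke="#ff00ff"/>
  <polygon points="48.659,27.498 20.607,44.788 19.660,11.849" fill="none" stroke="#000000"/>
  <polygon points="88.668,28.859 87.218,25.359 83.718,23.909 80.218,25.359 78.768,28.859 80.218,32.359 83.718,33.809 87.218,32.359" fill="none" stroke="#ff00ff"/>
  <polyline points="27.159,49.424 32.293,80.740 36.000,127.839 35.722,169.202 28.896,183.310" fill="none" stroke="#ff8800"/>
  <polygon points="112.716,54.378 80.728,121.522 30.823,162.067 39.258,48.531" fill="none" stroke="#ff8800"/>
  <polyline points="97.309,138.221 21.819,107.668 43.042,133.553 119.413,52.424 97.141,95.484" fill="none" stroke="#ff8800"/>
</svg>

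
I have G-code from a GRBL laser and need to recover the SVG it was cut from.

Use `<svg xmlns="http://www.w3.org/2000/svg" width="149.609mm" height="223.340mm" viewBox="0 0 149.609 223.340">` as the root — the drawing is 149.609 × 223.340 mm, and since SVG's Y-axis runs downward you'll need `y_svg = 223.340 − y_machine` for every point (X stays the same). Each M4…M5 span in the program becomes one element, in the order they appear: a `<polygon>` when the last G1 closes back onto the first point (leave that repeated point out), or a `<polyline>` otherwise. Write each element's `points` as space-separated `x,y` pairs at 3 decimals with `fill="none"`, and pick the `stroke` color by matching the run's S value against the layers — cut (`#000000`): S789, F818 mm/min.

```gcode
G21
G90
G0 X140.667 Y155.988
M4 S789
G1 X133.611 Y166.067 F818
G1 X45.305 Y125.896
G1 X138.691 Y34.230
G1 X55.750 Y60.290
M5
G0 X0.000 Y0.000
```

Each laser-on run becomes one SVG element. Flip Y back into SVG space with y_svg = 223.340 − y_machine. Every run uses S789, so all elements get stroke `#000000` (cut).

Run 1: The run is open, so emit a `<polyline>` with points (Y-flipped): 140.667,67.352 133.611,57.273 45.305,97.444 138.691,189.110 55.750,163.050.

<svg xmlns="http://www.w3.org/2000/svg" width="149.609mm" height="223.340mm" viewBox="0 0 149.609 223.340">
  <polyline points="140.667,67.352 133.611,57.273 45.305,97.444 138.691,189.110 55.750,163.050" fill="none" stroke="#000000"/>
</svg>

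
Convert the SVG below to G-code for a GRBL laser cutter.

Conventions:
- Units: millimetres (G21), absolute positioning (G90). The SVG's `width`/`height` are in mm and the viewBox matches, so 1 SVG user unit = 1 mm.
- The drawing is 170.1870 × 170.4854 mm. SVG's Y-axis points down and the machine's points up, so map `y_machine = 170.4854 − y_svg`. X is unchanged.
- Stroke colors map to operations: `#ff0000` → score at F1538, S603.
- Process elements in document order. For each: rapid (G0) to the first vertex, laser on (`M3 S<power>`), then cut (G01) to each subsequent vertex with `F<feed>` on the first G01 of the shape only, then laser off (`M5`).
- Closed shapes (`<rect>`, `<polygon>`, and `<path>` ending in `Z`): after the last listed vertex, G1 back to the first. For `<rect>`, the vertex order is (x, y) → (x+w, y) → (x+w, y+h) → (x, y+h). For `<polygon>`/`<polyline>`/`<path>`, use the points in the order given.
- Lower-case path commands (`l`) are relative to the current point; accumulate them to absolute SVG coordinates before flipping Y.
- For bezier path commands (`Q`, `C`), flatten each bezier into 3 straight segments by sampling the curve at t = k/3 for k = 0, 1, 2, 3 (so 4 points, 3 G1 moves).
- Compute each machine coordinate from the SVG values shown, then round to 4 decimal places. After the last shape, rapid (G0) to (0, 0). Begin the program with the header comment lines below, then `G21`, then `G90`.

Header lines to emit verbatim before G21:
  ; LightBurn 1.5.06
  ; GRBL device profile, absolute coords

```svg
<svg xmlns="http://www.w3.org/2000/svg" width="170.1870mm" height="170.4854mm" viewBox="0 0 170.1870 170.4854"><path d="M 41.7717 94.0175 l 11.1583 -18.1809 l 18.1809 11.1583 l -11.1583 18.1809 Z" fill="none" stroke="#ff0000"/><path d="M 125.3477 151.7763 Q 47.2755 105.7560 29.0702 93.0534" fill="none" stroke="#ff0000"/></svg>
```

Since the viewBox matches the mm dimensions, user units are millimetres directly. The only transform is the Y-flip y_m = 170.4854 − y_svg.

Shape 1 is a regular polygon drawn with `<path>`. Its stroke #ff0000 means score at S603, F1538. After flipping Y the toolpath is (41.7717,76.4679) → (52.9300,94.6488) → (71.1109,83.4905) → (59.9526,65.3096) → (41.7717,76.4679), returning to the start.

Shape 2 is a quadratic bezier drawn with `<path>`. Its stroke #ff0000 means score at S603, F1538. After flipping Y the toolpath is (125.3477,18.7091) → (79.9514,45.6873) → (47.8589,65.2616) → (29.0702,77.4320).

; LightBurn 1.5.06
; GRBL device profile, absolute coords
G21
G90
G0 X41.7717 Y76.4679
M3 S603
G01 X52.9300 Y94.6488 F1538
G01 X71.1109 Y83.4905
G01 X59.9526 Y65.3096
G01 X41.7717 Y76.4679
M5
G0 X125.3477 Y18.7091
M3 S603
G01 X79.9514 Y45.6873 F1538
G01 X47.8589 Y65.2616
G01 X29.0702 Y77.4320
M5
G0 X0.0000 Y0.0000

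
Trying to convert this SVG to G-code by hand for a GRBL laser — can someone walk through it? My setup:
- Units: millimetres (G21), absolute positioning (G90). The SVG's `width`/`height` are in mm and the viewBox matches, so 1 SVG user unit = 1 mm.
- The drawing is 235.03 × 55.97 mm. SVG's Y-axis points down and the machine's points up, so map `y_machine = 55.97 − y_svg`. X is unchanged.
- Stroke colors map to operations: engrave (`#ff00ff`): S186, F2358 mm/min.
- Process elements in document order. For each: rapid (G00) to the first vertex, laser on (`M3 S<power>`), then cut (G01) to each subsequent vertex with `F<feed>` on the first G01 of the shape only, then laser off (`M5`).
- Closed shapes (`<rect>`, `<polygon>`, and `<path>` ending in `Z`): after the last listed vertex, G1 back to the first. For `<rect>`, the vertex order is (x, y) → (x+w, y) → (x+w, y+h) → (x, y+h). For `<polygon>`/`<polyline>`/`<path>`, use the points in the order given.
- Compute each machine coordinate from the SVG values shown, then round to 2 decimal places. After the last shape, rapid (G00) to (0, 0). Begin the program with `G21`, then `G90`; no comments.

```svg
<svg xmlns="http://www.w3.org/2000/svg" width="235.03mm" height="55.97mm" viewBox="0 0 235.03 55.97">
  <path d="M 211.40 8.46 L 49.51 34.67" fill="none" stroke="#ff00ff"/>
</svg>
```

1 u = 1 mm; y_m = 55.97 − y.

[1] `<path>` line segment, #ff00ff→engrave S186 F2358: (211.40,47.51) → (49.51,21.30)

G21
G90
G00 X211.40 Y47.51
M3 S186
G01 X49.51 Y21.30 F2358
M5
G00 X0.00 Y0.00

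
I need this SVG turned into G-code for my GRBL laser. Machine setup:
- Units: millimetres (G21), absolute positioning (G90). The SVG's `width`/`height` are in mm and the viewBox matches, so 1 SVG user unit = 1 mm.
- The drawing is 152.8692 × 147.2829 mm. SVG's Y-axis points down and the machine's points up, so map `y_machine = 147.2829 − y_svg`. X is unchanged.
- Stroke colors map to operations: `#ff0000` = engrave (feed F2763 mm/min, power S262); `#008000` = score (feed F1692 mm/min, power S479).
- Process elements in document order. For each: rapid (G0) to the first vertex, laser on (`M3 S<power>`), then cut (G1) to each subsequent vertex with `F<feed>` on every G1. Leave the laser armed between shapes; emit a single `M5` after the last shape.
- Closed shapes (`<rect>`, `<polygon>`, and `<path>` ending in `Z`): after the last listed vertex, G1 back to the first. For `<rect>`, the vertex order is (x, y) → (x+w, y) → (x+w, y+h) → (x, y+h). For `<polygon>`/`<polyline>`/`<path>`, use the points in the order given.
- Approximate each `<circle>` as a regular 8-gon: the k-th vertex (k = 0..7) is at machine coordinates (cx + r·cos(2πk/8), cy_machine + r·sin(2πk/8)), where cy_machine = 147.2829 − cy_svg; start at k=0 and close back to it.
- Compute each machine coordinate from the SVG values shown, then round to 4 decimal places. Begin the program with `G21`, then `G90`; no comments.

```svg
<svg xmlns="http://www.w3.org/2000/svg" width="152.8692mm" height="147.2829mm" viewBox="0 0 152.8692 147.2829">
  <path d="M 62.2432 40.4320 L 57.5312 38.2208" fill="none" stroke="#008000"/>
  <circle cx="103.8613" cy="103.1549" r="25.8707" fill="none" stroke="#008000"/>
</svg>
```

viewBox `0 0 152.8692 147.2829` with mm width/height → 1 unit = 1 mm. Flip: y_m = 147.2829 − y_svg.

**Shape 1** — `<path>` line segment, stroke `#008000` → score (S479, F1692). Machine vertices: (62.2432,106.8509) → (57.5312,109.0621). Open path.

**Shape 2** — `<circle>` circle, stroke `#008000` → score (S479, F1692). Machine vertices: (129.7320,44.1280) → (122.1546,62.4213) → (103.8613,69.9987) → (85.5680,62.4213) → (77.9906,44.1280) → (85.5680,25.8347) → (103.8613,18.2573) → (122.1546,25.8347) → (129.7320,44.1280). Closed: final G1 returns to the first vertex.

G21
G90
G0 X62.2432 Y106.8509
M3 S479
G1 X57.5312 Y109.0621 F1692
G0 X129.7320 Y44.1280
M3 S479
G1 X122.1546 Y62.4213 F1692
G1 X103.8613 Y69.9987 F1692
G1 X85.5680 Y62.4213 F1692
G1 X77.9906 Y44.1280 F1692
G1 X85.5680 Y25.8347 F1692
G1 X103.8613 Y18.2573 F1692
G1 X122.1546 Y25.8347 F1692
G1 X129.7320 Y44.1280 F1692
M5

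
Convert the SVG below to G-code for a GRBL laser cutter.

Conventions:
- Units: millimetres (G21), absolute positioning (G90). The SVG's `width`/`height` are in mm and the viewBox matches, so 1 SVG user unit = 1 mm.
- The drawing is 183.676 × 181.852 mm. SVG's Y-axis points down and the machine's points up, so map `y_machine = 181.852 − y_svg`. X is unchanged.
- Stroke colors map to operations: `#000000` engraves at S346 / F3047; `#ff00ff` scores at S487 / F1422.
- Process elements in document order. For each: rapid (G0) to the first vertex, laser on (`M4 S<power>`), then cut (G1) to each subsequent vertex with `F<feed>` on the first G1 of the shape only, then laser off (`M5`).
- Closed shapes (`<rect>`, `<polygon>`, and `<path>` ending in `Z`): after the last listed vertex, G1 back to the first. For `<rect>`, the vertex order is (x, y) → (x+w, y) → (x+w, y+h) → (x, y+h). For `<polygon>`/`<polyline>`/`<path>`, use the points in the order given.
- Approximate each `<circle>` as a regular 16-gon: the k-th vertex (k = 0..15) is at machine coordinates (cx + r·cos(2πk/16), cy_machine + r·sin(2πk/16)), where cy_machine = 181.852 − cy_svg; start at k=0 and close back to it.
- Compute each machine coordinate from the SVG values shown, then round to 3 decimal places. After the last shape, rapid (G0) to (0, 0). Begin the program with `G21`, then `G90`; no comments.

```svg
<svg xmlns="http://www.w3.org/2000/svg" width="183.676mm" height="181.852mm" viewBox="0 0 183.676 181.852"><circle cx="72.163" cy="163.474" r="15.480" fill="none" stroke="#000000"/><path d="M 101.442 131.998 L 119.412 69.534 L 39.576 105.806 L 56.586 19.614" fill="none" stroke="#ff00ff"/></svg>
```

Since the viewBox matches the mm dimensions, user units are millimetres directly. The only transform is the Y-flip y_m = 181.852 − y_svg.

Shape 1 is a circle drawn with `<circle>`. Its stroke #000000 means engrave at S346, F3047. After flipping Y the toolpath is (87.643,18.378) → (86.465,24.302) → (83.109,29.324) → (78.087,32.680) → (72.163,33.858) → (66.239,32.680) → (61.217,29.324) → (57.861,24.302) → (56.683,18.378) → (57.861,12.454) → (61.217,7.432) → (66.239,4.076) → (72.163,2.898) → (78.087,4.076) → (83.109,7.432) → (86.465,12.454) → (87.643,18.378), returning to the start.

Shape 2 is a open polyline drawn with `<path>`. Its stroke #ff00ff means score at S487, F1422. After flipping Y the toolpath is (101.442,49.854) → (119.412,112.318) → (39.576,76.046) → (56.586,162.238).

G21
G90
G0 X87.643 Y18.378
M4 S346
G1 X86.465 Y24.302 F3047
G1 X83.109 Y29.324
G1 X78.087 Y32.680
G1 X72.163 Y33.858
G1 X66.239 Y32.680
G1 X61.217 Y29.324
G1 X57.861 Y24.302
G1 X56.683 Y18.378
G1 X57.861 Y12.454
G1 X61.217 Y7.432
G1 X66.239 Y4.076
G1 X72.163 Y2.898
G1 X78.087 Y4.076
G1 X83.109 Y7.432
G1 X86.465 Y12.454
G1 X87.643 Y18.378
M5
G0 X101.442 Y49.854
M4 S487
G1 X119.412 Y112.318 F1422
G1 X39.576 Y76.046
G1 X56.586 Y162.238
M5
G0 X0.000 Y0.000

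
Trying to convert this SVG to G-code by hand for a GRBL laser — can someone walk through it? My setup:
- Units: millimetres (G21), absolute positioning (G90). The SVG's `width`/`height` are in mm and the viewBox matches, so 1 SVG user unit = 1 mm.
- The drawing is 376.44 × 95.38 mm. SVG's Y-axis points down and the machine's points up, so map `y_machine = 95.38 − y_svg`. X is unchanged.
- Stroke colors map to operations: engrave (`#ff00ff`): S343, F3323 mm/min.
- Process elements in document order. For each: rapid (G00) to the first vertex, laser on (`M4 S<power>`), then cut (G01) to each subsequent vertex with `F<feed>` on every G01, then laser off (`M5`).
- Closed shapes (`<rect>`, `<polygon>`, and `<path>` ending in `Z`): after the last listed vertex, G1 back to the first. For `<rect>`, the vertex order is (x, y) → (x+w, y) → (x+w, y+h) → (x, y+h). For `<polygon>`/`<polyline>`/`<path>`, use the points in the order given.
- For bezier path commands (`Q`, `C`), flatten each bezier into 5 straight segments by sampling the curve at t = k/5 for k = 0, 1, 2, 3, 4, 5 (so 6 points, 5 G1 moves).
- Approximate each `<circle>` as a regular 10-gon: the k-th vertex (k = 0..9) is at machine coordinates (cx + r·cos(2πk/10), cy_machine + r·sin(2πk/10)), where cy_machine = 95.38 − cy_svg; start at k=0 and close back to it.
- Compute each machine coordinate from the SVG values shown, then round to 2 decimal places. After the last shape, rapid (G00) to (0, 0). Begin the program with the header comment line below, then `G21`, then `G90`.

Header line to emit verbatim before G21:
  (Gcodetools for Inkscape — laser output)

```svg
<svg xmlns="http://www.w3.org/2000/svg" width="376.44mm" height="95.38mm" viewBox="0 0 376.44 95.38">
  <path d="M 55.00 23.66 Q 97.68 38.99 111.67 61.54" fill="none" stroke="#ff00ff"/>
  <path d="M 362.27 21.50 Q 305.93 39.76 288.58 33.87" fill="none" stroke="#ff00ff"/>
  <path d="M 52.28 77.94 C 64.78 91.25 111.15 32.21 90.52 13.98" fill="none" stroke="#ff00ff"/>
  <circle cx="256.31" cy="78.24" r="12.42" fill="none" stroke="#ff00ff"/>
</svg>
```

viewBox `0 0 376.44 95.38` with mm width/height → 1 unit = 1 mm. Flip: y_m = 95.38 − y_svg.

**Shape 1** — `<path>` quadratic bezier, stroke `#ff00ff` → engrave (S343, F3323). Control points (SVG): P0=(55.00,23.66), P1=(97.68,38.99), P2=(111.67,61.54); sampled at t=k/5. Machine vertices: (55.00,71.72) → (70.92,65.30) → (84.55,58.30) → (95.89,50.72) → (104.93,42.57) → (111.67,33.84). Open path.

**Shape 2** — `<path>` quadratic bezier, stroke `#ff00ff` → engrave (S343, F3323). Control points (SVG): P0=(362.27,21.50), P1=(305.93,39.76), P2=(288.58,33.87); sampled at t=k/5. Machine vertices: (362.27,73.88) → (341.29,67.54) → (323.44,63.14) → (308.70,60.66) → (297.08,60.12) → (288.58,61.51). Open path.

**Shape 3** — `<path>` cubic bezier, stroke `#ff00ff` → engrave (S343, F3323). Control points (SVG): P0=(52.28,77.94), P1=(64.78,91.25), P2=(111.15,32.21), P3=(90.52,13.98); sampled at t=k/5. Machine vertices: (52.28,17.44) → (63.04,17.23) → (77.08,28.95) → (89.57,47.18) → (95.66,66.47) → (90.52,81.40). Open path.

**Shape 4** — `<circle>` circle, stroke `#ff00ff` → engrave (S343, F3323). Machine vertices: (268.73,17.14) → (266.36,24.44) → (260.15,28.95) → (252.47,28.95) → (246.26,24.44) → (243.89,17.14) → (246.26,9.84) → (252.47,5.33) → (260.15,5.33) → (266.36,9.84) → (268.73,17.14). Closed: final G1 returns to the first vertex.

(Gcodetools for Inkscape — laser output)
G21
G90
G00 X55.00 Y71.72
M4 S343
G01 X70.92 Y65.30 F3323
G01 X84.55 Y58.30 F3323
G01 X95.89 Y50.72 F3323
G01 X104.93 Y42.57 F3323
G01 X111.67 Y33.84 F3323
M5
G00 X362.27 Y73.88
M4 S343
G01 X341.29 Y67.54 F3323
G01 X323.44 Y63.14 F3323
G01 X308.70 Y60.66 F3323
G01 X297.08 Y60.12 F3323
G01 X288.58 Y61.51 F3323
M5
G00 X52.28 Y17.44
M4 S343
G01 X63.04 Y17.23 F3323
G01 X77.08 Y28.95 F3323
G01 X89.57 Y47.18 F3323
G01 X95.66 Y66.47 F3323
G01 X90.52 Y81.40 F3323
M5
G00 X268.73 Y17.14
M4 S343
G01 X266.36 Y24.44 F3323
G01 X260.15 Y28.95 F3323
G01 X252.47 Y28.95 F3323
G01 X246.26 Y24.44 F3323
G01 X243.89 Y17.14 F3323
G01 X246.26 Y9.84 F3323
G01 X252.47 Y5.33 F3323
G01 X260.15 Y5.33 F3323
G01 X266.36 Y9.84 F3323
G01 X268.73 Y17.14 F3323
M5
G00 X0.00 Y0.00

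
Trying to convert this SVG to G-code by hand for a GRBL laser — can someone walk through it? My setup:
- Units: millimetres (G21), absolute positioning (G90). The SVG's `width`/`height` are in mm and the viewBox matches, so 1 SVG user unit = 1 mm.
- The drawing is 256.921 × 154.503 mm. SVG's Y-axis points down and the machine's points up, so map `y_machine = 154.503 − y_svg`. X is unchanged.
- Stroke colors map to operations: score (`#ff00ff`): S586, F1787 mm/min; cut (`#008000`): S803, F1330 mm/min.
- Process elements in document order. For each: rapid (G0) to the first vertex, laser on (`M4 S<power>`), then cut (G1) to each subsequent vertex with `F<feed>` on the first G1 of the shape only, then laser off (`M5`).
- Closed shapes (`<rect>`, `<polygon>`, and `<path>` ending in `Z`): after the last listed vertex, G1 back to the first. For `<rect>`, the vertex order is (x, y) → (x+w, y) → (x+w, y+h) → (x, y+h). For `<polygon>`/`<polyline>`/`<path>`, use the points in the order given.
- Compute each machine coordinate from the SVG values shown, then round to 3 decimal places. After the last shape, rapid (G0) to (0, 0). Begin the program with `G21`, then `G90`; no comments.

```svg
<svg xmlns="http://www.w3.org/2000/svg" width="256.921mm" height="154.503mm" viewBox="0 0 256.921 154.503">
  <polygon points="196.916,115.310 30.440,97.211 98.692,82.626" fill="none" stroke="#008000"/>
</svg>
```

G21
G90
G0 X196.916 Y39.193
M4 S803
G1 X30.440 Y57.292 F1330
G1 X98.692 Y71.877
G1 X196.916 Y39.193
M5
G0 X0.000 Y0.000

viewBox `0 0 256.921 154.503` with mm width/height → 1 unit = 1 mm. Flip: y_m = 154.503 − y_svg.

**Shape 1** — `<polygon>` closed polygon, stroke `#008000` → cut (S803, F1330). Machine vertices: (196.916,39.193) → (30.440,57.292) → (98.692,71.877) → (196.916,39.193). Closed: final G1 returns to the first vertex.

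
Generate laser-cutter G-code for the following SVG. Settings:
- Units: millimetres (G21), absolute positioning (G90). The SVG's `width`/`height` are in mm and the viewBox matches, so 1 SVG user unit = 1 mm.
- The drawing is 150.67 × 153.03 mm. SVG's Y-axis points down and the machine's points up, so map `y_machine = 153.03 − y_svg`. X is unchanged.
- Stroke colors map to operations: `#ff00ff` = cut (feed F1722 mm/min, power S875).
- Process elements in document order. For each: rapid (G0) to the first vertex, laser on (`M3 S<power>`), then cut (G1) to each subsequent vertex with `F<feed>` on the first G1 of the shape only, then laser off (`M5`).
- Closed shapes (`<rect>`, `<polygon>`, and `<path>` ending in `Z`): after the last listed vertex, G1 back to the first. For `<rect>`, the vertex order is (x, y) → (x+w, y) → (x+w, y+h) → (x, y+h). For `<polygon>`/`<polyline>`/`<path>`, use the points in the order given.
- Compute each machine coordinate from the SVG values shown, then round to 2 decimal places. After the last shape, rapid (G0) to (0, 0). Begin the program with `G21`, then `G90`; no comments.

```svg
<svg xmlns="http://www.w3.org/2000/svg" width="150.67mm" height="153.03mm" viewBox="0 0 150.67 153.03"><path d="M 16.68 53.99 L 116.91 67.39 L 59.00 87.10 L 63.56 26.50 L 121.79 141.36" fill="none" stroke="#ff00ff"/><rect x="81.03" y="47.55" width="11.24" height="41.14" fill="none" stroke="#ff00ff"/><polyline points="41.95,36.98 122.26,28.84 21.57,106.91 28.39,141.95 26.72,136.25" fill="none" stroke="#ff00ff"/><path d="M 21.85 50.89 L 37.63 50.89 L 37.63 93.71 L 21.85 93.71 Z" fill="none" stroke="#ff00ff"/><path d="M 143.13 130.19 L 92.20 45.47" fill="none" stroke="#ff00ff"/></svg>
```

viewBox `0 0 150.67 153.03` with mm width/height → 1 unit = 1 mm. Flip: y_m = 153.03 − y_svg.

**Shape 1** — `<path>` open polyline, stroke `#ff00ff` → cut (S875, F1722). Machine vertices: (16.68,99.04) → (116.91,85.64) → (59.00,65.93) → (63.56,126.53) → (121.79,11.67). Open path.

**Shape 2** — `<rect>` rectangle, stroke `#ff00ff` → cut (S875, F1722). Machine vertices: (81.03,105.48) → (92.27,105.48) → (92.27,64.34) → (81.03,64.34) → (81.03,105.48). Closed: final G1 returns to the first vertex.

**Shape 3** — `<polyline>` open polyline, stroke `#ff00ff` → cut (S875, F1722). Machine vertices: (41.95,116.05) → (122.26,124.19) → (21.57,46.12) → (28.39,11.08) → (26.72,16.78). Open path.

**Shape 4** — `<path>` rectangle, stroke `#ff00ff` → cut (S875, F1722). Machine vertices: (21.85,102.14) → (37.63,102.14) → (37.63,59.32) → (21.85,59.32) → (21.85,102.14). Closed: final G1 returns to the first vertex.

**Shape 5** — `<path>` line segment, stroke `#ff00ff` → cut (S875, F1722). Machine vertices: (143.13,22.84) → (92.20,107.56). Open path.

G21
G90
G0 X16.68 Y99.04
M3 S875
G1 X116.91 Y85.64 F1722
G1 X59.00 Y65.93
G1 X63.56 Y126.53
G1 X121.79 Y11.67
M5
G0 X81.03 Y105.48
M3 S875
G1 X92.27 Y105.48 F1722
G1 X92.27 Y64.34
G1 X81.03 Y64.34
G1 X81.03 Y105.48
M5
G0 X41.95 Y116.05
M3 S875
G1 X122.26 Y124.19 F1722
G1 X21.57 Y46.12
G1 X28.39 Y11.08
G1 X26.72 Y16.78
M5
G0 X21.85 Y102.14
M3 S875
G1 X37.63 Y102.14 F1722
G1 X37.63 Y59.32
G1 X21.85 Y59.32
G1 X21.85 Y102.14
M5
G0 X143.13 Y22.84
M3 S875
G1 X92.20 Y107.56 F1722
M5
G0 X0.00 Y0.00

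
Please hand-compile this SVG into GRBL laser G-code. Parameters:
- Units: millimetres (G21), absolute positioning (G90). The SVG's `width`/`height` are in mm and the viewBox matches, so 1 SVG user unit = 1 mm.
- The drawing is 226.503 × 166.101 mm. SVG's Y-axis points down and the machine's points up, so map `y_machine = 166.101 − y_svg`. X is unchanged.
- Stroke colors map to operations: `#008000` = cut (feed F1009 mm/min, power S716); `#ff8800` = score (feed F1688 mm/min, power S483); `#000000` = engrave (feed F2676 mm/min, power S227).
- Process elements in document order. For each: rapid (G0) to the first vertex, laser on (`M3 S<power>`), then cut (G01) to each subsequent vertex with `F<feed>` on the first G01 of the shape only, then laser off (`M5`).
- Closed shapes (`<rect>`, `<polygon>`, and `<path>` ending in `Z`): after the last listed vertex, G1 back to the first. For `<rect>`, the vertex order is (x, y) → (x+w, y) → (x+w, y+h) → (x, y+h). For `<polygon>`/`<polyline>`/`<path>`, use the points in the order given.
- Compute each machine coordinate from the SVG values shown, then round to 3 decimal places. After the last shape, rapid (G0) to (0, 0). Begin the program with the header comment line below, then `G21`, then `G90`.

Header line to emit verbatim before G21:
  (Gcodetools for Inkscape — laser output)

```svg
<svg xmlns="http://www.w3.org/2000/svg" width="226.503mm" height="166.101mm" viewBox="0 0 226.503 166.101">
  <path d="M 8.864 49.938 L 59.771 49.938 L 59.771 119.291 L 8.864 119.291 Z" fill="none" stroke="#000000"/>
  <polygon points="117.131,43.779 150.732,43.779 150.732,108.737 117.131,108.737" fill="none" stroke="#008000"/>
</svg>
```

1 u = 1 mm; y_m = 166.101 − y.

[1] `<path>` rectangle, #000000→engrave S227 F2676: (8.864,116.163) → (59.771,116.163) → (59.771,46.810) → (8.864,46.810) → (8.864,116.163) (closed)

[2] `<polygon>` rectangle, #008000→cut S716 F1009: (117.131,122.322) → (150.732,122.322) → (150.732,57.364) → (117.131,57.364) → (117.131,122.322) (closed)

(Gcodetools for Inkscape — laser output)
G21
G90
G0 X8.864 Y116.163
M3 S227
G01 X59.771 Y116.163 F2676
G01 X59.771 Y46.810
G01 X8.864 Y46.810
G01 X8.864 Y116.163
M5
G0 X117.131 Y122.322
M3 S716
G01 X150.732 Y122.322 F1009
G01 X150.732 Y57.364
G01 X117.131 Y57.364
G01 X117.131 Y122.322
M5
G0 X0.000 Y0.000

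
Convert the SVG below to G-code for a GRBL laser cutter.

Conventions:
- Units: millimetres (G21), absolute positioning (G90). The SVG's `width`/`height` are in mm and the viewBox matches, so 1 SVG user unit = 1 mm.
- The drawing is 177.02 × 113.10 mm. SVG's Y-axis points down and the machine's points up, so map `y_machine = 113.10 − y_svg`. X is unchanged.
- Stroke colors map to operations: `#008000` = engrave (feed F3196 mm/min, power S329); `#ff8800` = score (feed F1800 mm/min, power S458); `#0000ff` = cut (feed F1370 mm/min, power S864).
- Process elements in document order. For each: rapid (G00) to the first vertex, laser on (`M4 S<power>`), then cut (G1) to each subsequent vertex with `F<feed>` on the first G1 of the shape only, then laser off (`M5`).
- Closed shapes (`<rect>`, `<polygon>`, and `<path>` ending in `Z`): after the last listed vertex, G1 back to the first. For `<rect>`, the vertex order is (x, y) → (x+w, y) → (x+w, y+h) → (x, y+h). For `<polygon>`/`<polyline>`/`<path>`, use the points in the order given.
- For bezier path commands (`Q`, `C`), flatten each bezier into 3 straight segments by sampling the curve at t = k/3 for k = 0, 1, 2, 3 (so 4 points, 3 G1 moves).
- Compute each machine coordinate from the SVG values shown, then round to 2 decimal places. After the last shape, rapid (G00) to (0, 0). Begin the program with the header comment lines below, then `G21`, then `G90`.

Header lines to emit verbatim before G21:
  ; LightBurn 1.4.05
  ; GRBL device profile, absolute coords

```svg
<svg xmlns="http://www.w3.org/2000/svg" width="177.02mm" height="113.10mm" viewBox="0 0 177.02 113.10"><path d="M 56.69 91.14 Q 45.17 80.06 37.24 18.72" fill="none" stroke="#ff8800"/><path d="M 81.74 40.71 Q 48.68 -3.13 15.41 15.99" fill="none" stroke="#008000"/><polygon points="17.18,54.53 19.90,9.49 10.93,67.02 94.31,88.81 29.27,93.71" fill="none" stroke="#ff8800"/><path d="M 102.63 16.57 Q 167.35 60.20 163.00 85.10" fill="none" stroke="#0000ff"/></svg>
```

Since the viewBox matches the mm dimensions, user units are millimetres directly. The only transform is the Y-flip y_m = 113.10 − y_svg.

Shape 1 is a quadratic bezier drawn with `<path>`. Its stroke #ff8800 means score at S458, F1800. After flipping Y the toolpath is (56.69,21.96) → (49.41,34.93) → (42.93,59.07) → (37.24,94.38).

Shape 2 is a quadratic bezier drawn with `<path>`. Its stroke #008000 means engrave at S329, F3196. After flipping Y the toolpath is (81.74,72.39) → (59.68,94.62) → (37.57,102.86) → (15.41,97.11).

Shape 3 is a closed polygon drawn with `<polygon>`. Its stroke #ff8800 means score at S458, F1800. After flipping Y the toolpath is (17.18,58.57) → (19.90,103.61) → (10.93,46.08) → (94.31,24.29) → (29.27,19.39) → (17.18,58.57), returning to the start.

Shape 4 is a quadratic bezier drawn with `<path>`. Its stroke #0000ff means cut at S864, F1370. After flipping Y the toolpath is (102.63,96.53) → (138.10,69.52) → (158.23,46.68) → (163.00,28.00).

; LightBurn 1.4.05
; GRBL device profile, absolute coords
G21
G90
G00 X56.69 Y21.96
M4 S458
G1 X49.41 Y34.93 F1800
G1 X42.93 Y59.07
G1 X37.24 Y94.38
M5
G00 X81.74 Y72.39
M4 S329
G1 X59.68 Y94.62 F3196
G1 X37.57 Y102.86
G1 X15.41 Y97.11
M5
G00 X17.18 Y58.57
M4 S458
G1 X19.90 Y103.61 F1800
G1 X10.93 Y46.08
G1 X94.31 Y24.29
G1 X29.27 Y19.39
G1 X17.18 Y58.57
M5
G00 X102.63 Y96.53
M4 S864
G1 X138.10 Y69.52 F1370
G1 X158.23 Y46.68
G1 X163.00 Y28.00
M5
G00 X0.00 Y0.00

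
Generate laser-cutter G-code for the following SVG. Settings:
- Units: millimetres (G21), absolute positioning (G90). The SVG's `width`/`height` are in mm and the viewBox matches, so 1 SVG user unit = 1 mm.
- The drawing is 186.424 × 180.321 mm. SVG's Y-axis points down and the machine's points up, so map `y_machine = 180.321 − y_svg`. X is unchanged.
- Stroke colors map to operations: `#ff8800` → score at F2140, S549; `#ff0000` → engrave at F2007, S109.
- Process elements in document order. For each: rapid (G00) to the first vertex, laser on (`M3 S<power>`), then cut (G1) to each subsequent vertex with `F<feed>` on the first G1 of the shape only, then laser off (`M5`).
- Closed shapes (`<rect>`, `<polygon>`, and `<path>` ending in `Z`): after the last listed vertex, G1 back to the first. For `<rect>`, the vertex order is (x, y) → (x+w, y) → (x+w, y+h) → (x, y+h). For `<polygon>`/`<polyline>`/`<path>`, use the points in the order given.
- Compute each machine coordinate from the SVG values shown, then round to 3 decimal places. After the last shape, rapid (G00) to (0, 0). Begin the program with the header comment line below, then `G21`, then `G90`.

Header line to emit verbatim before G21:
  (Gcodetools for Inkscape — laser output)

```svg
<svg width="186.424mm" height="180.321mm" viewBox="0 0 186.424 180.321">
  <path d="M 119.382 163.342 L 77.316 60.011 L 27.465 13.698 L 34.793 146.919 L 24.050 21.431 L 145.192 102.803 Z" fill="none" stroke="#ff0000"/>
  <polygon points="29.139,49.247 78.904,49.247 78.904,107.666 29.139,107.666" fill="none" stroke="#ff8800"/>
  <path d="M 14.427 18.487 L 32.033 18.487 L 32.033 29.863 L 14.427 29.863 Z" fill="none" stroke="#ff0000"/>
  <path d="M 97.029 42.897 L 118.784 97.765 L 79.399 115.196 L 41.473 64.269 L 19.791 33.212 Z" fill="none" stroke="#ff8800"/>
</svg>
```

(Gcodetools for Inkscape — laser output)
G21
G90
G00 X119.382 Y16.979
M3 S109
G1 X77.316 Y120.310 F2007
G1 X27.465 Y166.623
G1 X34.793 Y33.402
G1 X24.050 Y158.890
G1 X145.192 Y77.518
G1 X119.382 Y16.979
M5
G00 X29.139 Y131.074
M3 S549
G1 X78.904 Y131.074 F2140
G1 X78.904 Y72.655
G1 X29.139 Y72.655
G1 X29.139 Y131.074
M5
G00 X14.427 Y161.834
M3 S109
G1 X32.033 Y161.834 F2007
G1 X32.033 Y150.458
G1 X14.427 Y150.458
G1 X14.427 Y161.834
M5
G00 X97.029 Y137.424
M3 S549
G1 X118.784 Y82.556 F2140
G1 X79.399 Y65.125
G1 X41.473 Y116.052
G1 X19.791 Y147.109
G1 X97.029 Y137.424
M5
G00 X0.000 Y0.000

1 u = 1 mm; y_m = 180.321 − y.

[1] `<path>` closed polygon, #ff0000→engrave S109 F2007: (119.382,16.979) → (77.316,120.310) → (27.465,166.623) → (34.793,33.402) → (24.050,158.890) → (145.192,77.518) → (119.382,16.979) (closed)

[2] `<polygon>` rectangle, #ff8800→score S549 F2140: (29.139,131.074) → (78.904,131.074) → (78.904,72.655) → (29.139,72.655) → (29.139,131.074) (closed)

[3] `<path>` rectangle, #ff0000→engrave S109 F2007: (14.427,161.834) → (32.033,161.834) → (32.033,150.458) → (14.427,150.458) → (14.427,161.834) (closed)

[4] `<path>` closed polygon, #ff8800→score S549 F2140: (97.029,137.424) → (118.784,82.556) → (79.399,65.125) → (41.473,116.052) → (19.791,147.109) → (97.029,137.424) (closed)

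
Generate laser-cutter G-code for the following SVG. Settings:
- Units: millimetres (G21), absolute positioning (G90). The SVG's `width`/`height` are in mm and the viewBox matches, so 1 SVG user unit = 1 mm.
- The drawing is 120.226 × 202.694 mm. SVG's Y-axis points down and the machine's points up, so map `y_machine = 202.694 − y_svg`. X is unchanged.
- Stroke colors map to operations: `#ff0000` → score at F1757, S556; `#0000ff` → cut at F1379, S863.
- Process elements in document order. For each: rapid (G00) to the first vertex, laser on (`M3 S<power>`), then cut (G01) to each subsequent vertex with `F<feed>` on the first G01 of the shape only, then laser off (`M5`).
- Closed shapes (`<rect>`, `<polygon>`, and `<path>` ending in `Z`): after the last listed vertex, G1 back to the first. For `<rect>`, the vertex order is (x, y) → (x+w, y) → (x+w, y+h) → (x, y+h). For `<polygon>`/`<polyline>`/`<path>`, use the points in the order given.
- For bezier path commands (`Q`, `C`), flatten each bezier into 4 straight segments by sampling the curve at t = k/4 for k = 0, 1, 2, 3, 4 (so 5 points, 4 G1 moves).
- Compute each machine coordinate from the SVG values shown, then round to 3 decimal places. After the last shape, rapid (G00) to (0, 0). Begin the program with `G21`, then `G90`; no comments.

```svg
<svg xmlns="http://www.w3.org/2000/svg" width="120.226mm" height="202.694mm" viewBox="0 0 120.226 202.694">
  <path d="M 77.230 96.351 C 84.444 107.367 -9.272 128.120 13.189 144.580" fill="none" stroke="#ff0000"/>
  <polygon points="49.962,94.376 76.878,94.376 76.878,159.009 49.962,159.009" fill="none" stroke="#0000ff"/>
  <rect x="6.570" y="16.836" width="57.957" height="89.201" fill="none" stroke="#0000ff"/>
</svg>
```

G21
G90
G00 X77.230 Y106.343
M3 S556
G01 X67.108 Y96.475 F1757
G01 X39.492 Y84.270
G01 X14.734 Y71.045
G01 X13.189 Y58.114
M5
G00 X49.962 Y108.318
M3 S863
G01 X76.878 Y108.318 F1379
G01 X76.878 Y43.685
G01 X49.962 Y43.685
G01 X49.962 Y108.318
M5
G00 X6.570 Y185.858
M3 S863
G01 X64.527 Y185.858 F1379
G01 X64.527 Y96.657
G01 X6.570 Y96.657
G01 X6.570 Y185.858
M5
G00 X0.000 Y0.000

viewBox `0 0 120.226 202.694` with mm width/height → 1 unit = 1 mm. Flip: y_m = 202.694 − y_svg.

**Shape 1** — `<path>` cubic bezier, stroke `#ff0000` → score (S556, F1757). Control points (SVG): P0=(77.230,96.351), P1=(84.444,107.367), P2=(-9.272,128.120), P3=(13.189,144.580); sampled at t=k/4. Machine vertices: (77.230,106.343) → (67.108,96.475) → (39.492,84.270) → (14.734,71.045) → (13.189,58.114). Open path.

**Shape 2** — `<polygon>` rectangle, stroke `#0000ff` → cut (S863, F1379). Machine vertices: (49.962,108.318) → (76.878,108.318) → (76.878,43.685) → (49.962,43.685) → (49.962,108.318). Closed: final G1 returns to the first vertex.

**Shape 3** — `<rect>` rectangle, stroke `#0000ff` → cut (S863, F1379). Machine vertices: (6.570,185.858) → (64.527,185.858) → (64.527,96.657) → (6.570,96.657) → (6.570,185.858). Closed: final G1 returns to the first vertex.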